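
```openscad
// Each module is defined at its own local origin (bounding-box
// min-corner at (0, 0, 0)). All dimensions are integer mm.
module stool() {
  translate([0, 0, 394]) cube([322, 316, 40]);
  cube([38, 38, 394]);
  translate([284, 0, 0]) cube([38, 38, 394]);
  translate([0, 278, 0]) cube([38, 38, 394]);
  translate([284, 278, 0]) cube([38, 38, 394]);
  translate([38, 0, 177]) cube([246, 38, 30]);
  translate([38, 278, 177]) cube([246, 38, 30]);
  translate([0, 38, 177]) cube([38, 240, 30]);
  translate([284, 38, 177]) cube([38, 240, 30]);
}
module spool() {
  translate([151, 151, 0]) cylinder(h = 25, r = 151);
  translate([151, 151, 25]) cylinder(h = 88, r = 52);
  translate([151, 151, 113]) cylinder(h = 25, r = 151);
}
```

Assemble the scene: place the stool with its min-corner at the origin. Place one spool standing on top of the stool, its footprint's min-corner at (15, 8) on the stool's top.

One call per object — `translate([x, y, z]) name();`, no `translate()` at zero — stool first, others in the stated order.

stool();
translate([15, 8, 434]) spool();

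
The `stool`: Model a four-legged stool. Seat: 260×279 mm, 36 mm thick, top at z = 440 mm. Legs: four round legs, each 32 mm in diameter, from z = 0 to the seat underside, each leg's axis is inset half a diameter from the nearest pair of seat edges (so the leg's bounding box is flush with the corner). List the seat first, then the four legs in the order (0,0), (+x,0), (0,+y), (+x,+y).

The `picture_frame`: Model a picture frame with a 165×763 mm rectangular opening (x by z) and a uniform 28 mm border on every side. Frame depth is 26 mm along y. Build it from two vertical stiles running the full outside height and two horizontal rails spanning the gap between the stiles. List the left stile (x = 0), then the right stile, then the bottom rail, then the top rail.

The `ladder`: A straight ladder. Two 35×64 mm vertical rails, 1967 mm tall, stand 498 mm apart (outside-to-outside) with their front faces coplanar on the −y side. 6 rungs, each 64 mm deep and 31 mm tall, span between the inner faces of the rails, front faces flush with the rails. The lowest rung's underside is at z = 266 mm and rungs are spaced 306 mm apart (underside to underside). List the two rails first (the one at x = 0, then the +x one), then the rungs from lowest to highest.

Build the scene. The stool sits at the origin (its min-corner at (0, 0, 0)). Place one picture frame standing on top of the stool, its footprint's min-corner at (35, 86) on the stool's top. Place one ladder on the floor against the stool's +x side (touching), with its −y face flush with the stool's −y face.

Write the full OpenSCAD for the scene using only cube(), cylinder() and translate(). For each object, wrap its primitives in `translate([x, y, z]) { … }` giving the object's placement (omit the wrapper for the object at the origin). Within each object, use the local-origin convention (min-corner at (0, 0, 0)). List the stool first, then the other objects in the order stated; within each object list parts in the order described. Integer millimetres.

translate([0, 0, 404]) cube([260, 279, 36]);
translate([16, 16, 0]) cylinder(h = 404, r = 16);
translate([244, 16, 0]) cylinder(h = 404, r = 16);
translate([16, 263, 0]) cylinder(h = 404, r = 16);
translate([244, 263, 0]) cylinder(h = 404, r = 16);
translate([35, 86, 440]) {
  cube([28, 26, 819]);
  translate([193, 0, 0]) cube([28, 26, 819]);
  translate([28, 0, 0]) cube([165, 26, 28]);
  translate([28, 0, 791]) cube([165, 26, 28]);
}
translate([260, 0, 0]) {
  cube([35, 64, 1967]);
  translate([463, 0, 0]) cube([35, 64, 1967]);
  translate([35, 0, 266]) cube([428, 64, 31]);
  translate([35, 0, 572]) cube([428, 64, 31]);
  translate([35, 0, 878]) cube([428, 64, 31]);
  translate([35, 0, 1184]) cube([428, 64, 31]);
  translate([35, 0, 1490]) cube([428, 64, 31]);
  translate([35, 0, 1796]) cube([428, 64, 31]);
}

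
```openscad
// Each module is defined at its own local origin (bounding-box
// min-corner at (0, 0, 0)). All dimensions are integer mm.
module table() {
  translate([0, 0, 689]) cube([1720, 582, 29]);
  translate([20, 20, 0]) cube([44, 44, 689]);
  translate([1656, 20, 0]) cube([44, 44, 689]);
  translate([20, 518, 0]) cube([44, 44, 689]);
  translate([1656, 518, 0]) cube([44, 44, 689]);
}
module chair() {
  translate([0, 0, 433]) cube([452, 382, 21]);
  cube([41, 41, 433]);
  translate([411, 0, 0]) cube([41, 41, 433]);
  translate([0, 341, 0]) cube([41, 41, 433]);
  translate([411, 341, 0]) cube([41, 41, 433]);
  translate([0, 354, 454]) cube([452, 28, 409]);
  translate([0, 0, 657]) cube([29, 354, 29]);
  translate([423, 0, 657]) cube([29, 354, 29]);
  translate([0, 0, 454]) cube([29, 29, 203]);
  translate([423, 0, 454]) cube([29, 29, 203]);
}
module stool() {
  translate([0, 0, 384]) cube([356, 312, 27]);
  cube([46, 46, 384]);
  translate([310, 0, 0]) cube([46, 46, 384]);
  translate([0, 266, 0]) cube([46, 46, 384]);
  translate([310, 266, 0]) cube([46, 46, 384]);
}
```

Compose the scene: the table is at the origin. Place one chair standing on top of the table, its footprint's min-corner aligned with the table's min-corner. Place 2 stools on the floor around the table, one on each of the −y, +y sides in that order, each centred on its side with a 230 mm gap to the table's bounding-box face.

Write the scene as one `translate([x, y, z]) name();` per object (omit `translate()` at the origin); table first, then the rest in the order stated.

table();
translate([0, 0, 718]) chair();
translate([682, -542, 0]) stool();
translate([682, 812, 0]) stool();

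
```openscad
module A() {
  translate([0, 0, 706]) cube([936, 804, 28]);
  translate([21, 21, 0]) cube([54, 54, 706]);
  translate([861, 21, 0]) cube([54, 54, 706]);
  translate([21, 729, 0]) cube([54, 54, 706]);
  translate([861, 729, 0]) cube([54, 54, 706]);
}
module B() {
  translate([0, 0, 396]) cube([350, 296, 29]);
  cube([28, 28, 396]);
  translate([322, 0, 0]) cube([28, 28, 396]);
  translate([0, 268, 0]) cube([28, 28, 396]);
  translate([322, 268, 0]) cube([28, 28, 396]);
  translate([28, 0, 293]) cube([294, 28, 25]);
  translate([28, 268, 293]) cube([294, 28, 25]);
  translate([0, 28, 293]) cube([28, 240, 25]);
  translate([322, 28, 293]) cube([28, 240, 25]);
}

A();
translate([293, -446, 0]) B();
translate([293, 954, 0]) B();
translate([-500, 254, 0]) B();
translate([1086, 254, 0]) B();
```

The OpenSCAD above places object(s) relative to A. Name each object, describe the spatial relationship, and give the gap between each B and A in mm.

Each stool's nearest face is 150 mm from the table's bounding box.

A is a table. B is a stool. Four stools sit around the table at the −y, +y, −x, +x sides. The gap between each stool and the table is 150 mm.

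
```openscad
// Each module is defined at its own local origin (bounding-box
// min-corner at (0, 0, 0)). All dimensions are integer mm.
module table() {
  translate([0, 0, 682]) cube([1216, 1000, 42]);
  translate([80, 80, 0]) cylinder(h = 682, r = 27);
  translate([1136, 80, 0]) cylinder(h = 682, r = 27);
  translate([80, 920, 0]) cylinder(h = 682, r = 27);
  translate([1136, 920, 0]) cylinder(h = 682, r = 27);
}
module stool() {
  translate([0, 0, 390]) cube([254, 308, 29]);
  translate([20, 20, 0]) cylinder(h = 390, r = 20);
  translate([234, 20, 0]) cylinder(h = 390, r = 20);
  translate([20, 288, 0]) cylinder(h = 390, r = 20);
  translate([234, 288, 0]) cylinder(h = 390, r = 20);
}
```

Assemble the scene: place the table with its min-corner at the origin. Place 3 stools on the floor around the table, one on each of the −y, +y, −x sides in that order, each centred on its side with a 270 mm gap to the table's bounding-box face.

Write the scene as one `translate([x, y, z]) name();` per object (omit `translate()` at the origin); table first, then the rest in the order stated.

table();
translate([481, -578, 0]) stool();
translate([481, 1270, 0]) stool();
translate([-524, 346, 0]) stool();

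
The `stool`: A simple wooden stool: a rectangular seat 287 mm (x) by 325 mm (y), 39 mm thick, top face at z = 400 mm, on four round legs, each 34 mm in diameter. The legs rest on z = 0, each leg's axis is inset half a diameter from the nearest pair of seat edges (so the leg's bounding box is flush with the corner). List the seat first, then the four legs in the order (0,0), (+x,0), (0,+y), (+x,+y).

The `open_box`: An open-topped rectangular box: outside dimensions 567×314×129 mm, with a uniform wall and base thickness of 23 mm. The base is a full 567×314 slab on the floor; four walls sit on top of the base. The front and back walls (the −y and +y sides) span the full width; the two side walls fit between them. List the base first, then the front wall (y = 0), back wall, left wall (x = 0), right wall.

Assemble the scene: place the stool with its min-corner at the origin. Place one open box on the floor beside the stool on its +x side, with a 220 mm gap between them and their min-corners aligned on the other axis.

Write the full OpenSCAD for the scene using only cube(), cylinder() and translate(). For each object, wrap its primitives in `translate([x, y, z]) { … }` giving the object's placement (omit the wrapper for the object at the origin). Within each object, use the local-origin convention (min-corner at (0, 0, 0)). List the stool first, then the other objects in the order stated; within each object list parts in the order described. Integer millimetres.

translate([0, 0, 361]) cube([287, 325, 39]);
translate([17, 17, 0]) cylinder(h = 361, r = 17);
translate([270, 17, 0]) cylinder(h = 361, r = 17);
translate([17, 308, 0]) cylinder(h = 361, r = 17);
translate([270, 308, 0]) cylinder(h = 361, r = 17);
translate([507, 0, 0]) {
  cube([567, 314, 23]);
  translate([0, 0, 23]) cube([567, 23, 106]);
  translate([0, 291, 23]) cube([567, 23, 106]);
  translate([0, 23, 23]) cube([23, 268, 106]);
  translate([544, 23, 23]) cube([23, 268, 106]);
}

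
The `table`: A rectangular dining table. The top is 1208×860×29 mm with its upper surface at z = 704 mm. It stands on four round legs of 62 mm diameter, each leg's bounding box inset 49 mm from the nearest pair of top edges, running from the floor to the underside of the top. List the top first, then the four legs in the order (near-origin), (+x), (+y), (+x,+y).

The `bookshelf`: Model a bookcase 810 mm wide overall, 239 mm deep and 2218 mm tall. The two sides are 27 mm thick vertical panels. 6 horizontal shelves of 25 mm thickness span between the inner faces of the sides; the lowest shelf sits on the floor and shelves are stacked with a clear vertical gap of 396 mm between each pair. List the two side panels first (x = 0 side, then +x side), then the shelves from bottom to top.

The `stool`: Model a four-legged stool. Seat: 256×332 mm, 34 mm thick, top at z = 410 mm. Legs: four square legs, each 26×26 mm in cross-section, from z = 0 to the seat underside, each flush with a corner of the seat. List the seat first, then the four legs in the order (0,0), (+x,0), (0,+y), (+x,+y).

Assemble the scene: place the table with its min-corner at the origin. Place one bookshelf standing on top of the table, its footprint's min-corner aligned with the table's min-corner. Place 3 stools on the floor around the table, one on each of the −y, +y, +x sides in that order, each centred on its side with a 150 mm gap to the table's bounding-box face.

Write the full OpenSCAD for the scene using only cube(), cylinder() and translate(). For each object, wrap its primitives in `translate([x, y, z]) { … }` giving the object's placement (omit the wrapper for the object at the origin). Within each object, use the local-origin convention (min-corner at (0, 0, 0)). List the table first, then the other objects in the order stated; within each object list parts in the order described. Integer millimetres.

translate([0, 0, 675]) cube([1208, 860, 29]);
translate([80, 80, 0]) cylinder(h = 675, r = 31);
translate([1128, 80, 0]) cylinder(h = 675, r = 31);
translate([80, 780, 0]) cylinder(h = 675, r = 31);
translate([1128, 780, 0]) cylinder(h = 675, r = 31);
translate([0, 0, 704]) {
  cube([27, 239, 2218]);
  translate([783, 0, 0]) cube([27, 239, 2218]);
  translate([27, 0, 0]) cube([756, 239, 25]);
  translate([27, 0, 421]) cube([756, 239, 25]);
  translate([27, 0, 842]) cube([756, 239, 25]);
  translate([27, 0, 1263]) cube([756, 239, 25]);
  translate([27, 0, 1684]) cube([756, 239, 25]);
  translate([27, 0, 2105]) cube([756, 239, 25]);
}
translate([476, -482, 0]) {
  translate([0, 0, 376]) cube([256, 332, 34]);
  cube([26, 26, 376]);
  translate([230, 0, 0]) cube([26, 26, 376]);
  translate([0, 306, 0]) cube([26, 26, 376]);
  translate([230, 306, 0]) cube([26, 26, 376]);
}
translate([476, 1010, 0]) {
  translate([0, 0, 376]) cube([256, 332, 34]);
  cube([26, 26, 376]);
  translate([230, 0, 0]) cube([26, 26, 376]);
  translate([0, 306, 0]) cube([26, 26, 376]);
  translate([230, 306, 0]) cube([26, 26, 376]);
}
translate([1358, 264, 0]) {
  translate([0, 0, 376]) cube([256, 332, 34]);
  cube([26, 26, 376]);
  translate([230, 0, 0]) cube([26, 26, 376]);
  translate([0, 306, 0]) cube([26, 26, 376]);
  translate([230, 306, 0]) cube([26, 26, 376]);
}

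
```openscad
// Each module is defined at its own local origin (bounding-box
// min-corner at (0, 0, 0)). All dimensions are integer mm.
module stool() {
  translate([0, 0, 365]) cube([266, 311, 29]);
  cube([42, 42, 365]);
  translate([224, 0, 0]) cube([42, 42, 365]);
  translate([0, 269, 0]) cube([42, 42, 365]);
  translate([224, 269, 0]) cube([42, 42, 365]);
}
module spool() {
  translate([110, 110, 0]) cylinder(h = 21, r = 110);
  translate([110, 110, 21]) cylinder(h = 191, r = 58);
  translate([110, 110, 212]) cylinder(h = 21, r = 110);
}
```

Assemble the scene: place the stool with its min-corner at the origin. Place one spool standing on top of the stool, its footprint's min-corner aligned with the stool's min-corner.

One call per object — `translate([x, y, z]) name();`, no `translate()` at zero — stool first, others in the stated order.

stool();
translate([0, 0, 394]) spool();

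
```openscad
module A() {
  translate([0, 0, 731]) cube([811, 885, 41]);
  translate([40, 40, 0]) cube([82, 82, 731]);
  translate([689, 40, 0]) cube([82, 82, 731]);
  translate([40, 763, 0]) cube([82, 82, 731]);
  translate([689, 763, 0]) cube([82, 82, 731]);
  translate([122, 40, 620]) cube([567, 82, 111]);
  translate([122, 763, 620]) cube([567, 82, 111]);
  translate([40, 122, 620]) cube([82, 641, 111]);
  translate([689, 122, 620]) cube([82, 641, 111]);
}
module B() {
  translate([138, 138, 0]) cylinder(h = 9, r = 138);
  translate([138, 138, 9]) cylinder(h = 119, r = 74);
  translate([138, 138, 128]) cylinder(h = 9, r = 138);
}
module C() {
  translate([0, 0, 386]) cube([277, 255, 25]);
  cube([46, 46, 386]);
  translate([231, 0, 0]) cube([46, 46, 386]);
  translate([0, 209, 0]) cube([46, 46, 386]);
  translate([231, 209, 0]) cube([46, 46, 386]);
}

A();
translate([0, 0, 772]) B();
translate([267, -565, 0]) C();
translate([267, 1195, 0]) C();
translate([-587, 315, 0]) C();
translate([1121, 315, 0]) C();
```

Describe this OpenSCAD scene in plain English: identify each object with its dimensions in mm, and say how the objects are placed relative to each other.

A is a table with a 811×885 mm rectangular top, 41 mm thick, top surface at z = 772 mm, supported by four 82×82 mm square legs, each inset 40 mm from the nearest pair of top edges, running from the floor. Four apron rails, 82 mm thick and 111 mm tall, run between adjacent legs with their top edges flush with the underside of the top and their outer faces flush with the legs' outer faces.

B is a spool: two coaxial disc flanges of radius 138 mm and thickness 9 mm, joined by a core cylinder of radius 74 mm and height 119 mm. The lower flange rests on z = 0 and the three cylinders share a vertical axis.

C is a four-legged stool. The seat is 277×255 mm, 25 mm thick, top at z = 411 mm. It stands on four square legs, each 46×46 mm in cross-section, from z = 0 to the seat underside, each flush with a corner of the seat.

The spool is on top of the table. Four stools sit around the table at the −y, +y, −x, +x sides.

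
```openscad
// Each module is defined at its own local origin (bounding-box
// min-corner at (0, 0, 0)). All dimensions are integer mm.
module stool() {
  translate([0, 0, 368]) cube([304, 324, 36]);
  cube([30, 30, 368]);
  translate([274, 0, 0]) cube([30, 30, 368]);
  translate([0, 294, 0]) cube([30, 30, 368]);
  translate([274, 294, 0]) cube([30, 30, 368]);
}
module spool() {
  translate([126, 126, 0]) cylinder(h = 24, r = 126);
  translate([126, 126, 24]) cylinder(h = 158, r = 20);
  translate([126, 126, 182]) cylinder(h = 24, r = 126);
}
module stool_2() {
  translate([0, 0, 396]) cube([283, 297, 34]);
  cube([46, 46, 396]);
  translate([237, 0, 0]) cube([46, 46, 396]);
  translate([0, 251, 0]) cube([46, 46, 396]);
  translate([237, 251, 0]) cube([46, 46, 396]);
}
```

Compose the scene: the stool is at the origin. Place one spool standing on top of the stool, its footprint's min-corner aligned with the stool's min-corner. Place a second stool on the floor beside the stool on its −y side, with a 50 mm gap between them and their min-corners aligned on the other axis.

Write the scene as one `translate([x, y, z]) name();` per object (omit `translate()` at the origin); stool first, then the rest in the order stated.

stool();
translate([0, 0, 404]) spool();
translate([0, -347, 0]) stool_2();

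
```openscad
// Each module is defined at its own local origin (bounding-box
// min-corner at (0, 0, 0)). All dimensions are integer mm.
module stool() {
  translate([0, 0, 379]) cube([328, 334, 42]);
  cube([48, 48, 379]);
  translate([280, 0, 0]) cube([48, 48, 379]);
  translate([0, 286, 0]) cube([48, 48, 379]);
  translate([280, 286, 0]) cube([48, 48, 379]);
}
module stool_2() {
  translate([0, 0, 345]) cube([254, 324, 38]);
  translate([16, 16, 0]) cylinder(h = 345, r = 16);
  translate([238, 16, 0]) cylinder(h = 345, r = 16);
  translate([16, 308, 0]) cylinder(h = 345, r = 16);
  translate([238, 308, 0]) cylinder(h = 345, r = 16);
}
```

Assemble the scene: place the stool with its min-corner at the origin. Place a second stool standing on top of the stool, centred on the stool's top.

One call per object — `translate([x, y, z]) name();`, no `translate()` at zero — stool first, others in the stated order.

stool();
translate([37, 5, 421]) stool_2();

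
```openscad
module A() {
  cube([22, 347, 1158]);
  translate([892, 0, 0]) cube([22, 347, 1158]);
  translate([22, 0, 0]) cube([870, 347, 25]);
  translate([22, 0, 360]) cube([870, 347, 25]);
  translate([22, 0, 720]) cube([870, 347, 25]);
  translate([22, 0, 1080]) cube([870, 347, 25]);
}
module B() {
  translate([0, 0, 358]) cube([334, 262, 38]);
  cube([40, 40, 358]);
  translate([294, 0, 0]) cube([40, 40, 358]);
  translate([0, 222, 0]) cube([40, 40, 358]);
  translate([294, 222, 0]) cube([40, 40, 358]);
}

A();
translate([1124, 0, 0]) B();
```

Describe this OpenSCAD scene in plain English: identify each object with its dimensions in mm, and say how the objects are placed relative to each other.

A is a bookshelf 914 mm wide overall, 347 mm deep and 1158 mm tall. The two sides are 22 mm thick vertical panels. 4 horizontal shelves of 25 mm thickness span between the inner faces of the sides; the lowest shelf sits on the floor and shelves are stacked with a clear vertical gap of 335 mm between each pair.

B is a simple wooden stool: a rectangular seat 334 mm (x) by 262 mm (y), 38 mm thick, top face at z = 396 mm, on four square legs, each 40×40 mm in cross-section. The legs rest on z = 0, each flush with a corner of the seat.

The stool is on the floor beside the bookshelf on its +x side.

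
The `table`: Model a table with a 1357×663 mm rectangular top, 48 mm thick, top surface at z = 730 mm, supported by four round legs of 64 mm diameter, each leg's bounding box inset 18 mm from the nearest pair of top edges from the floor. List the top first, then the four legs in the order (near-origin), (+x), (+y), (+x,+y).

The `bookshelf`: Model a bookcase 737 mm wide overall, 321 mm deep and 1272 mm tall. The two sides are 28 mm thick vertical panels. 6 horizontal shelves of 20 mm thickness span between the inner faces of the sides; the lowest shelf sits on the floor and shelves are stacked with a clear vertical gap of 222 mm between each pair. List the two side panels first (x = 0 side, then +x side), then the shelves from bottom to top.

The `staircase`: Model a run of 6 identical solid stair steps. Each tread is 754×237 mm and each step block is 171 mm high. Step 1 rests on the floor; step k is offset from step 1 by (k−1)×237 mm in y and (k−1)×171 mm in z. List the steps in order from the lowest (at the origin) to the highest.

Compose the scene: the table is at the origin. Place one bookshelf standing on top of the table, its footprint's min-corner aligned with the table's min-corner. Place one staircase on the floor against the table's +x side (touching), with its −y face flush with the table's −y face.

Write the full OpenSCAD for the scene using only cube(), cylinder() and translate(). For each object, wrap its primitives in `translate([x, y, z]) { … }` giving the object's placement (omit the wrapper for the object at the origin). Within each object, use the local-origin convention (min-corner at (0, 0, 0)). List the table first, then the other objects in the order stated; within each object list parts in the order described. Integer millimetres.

translate([0, 0, 682]) cube([1357, 663, 48]);
translate([50, 50, 0]) cylinder(h = 682, r = 32);
translate([1307, 50, 0]) cylinder(h = 682, r = 32);
translate([50, 613, 0]) cylinder(h = 682, r = 32);
translate([1307, 613, 0]) cylinder(h = 682, r = 32);
translate([0, 0, 730]) {
  cube([28, 321, 1272]);
  translate([709, 0, 0]) cube([28, 321, 1272]);
  translate([28, 0, 0]) cube([681, 321, 20]);
  translate([28, 0, 242]) cube([681, 321, 20]);
  translate([28, 0, 484]) cube([681, 321, 20]);
  translate([28, 0, 726]) cube([681, 321, 20]);
  translate([28, 0, 968]) cube([681, 321, 20]);
  translate([28, 0, 1210]) cube([681, 321, 20]);
}
translate([1357, 0, 0]) {
  cube([754, 237, 171]);
  translate([0, 237, 171]) cube([754, 237, 171]);
  translate([0, 474, 342]) cube([754, 237, 171]);
  translate([0, 711, 513]) cube([754, 237, 171]);
  translate([0, 948, 684]) cube([754, 237, 171]);
  translate([0, 1185, 855]) cube([754, 237, 171]);
}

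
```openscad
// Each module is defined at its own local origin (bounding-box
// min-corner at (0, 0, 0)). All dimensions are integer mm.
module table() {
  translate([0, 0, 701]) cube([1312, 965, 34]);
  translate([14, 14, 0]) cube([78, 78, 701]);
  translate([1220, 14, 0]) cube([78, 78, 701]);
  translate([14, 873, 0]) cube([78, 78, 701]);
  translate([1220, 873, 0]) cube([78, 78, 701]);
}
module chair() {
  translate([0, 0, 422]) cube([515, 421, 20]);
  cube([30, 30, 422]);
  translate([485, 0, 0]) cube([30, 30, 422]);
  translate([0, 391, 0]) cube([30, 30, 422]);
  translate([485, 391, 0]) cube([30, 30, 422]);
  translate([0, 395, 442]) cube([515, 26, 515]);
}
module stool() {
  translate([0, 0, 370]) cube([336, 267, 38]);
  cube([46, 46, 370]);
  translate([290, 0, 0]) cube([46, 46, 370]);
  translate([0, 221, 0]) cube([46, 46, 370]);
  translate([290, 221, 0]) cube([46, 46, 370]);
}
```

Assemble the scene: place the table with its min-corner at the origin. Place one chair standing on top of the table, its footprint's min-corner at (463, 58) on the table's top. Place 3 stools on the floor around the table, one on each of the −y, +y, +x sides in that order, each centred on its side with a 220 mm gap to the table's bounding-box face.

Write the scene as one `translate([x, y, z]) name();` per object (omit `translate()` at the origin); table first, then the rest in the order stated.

table();
translate([463, 58, 735]) chair();
translate([488, -487, 0]) stool();
translate([488, 1185, 0]) stool();
translate([1532, 349, 0]) stool();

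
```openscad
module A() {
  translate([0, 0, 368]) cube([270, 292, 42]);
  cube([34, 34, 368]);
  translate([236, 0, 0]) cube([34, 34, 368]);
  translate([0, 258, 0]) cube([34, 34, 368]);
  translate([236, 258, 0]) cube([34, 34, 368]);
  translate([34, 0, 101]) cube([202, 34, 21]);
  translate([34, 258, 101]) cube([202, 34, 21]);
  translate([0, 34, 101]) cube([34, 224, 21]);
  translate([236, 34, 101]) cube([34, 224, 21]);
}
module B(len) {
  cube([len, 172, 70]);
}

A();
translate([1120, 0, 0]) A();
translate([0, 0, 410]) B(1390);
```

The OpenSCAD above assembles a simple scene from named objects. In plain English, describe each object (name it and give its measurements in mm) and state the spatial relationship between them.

A is a four-legged stool. The seat is 270×292 mm, 42 mm thick, top at z = 410 mm. It stands on four square legs, each 34×34 mm in cross-section, from z = 0 to the seat underside, each flush with a corner of the seat. Four stretchers, 34 mm wide and 21 mm tall, connect adjacent legs with their undersides at z = 101 mm, each running between the inner faces of the legs it joins and aligned with the legs' outer faces on the other axis.

B is a rectangular beam 1390 mm long (x), 172 mm deep (y), 70 mm thick (z).

The beam spans the tops of two stools placed 850 mm apart, resting at z = 410 mm.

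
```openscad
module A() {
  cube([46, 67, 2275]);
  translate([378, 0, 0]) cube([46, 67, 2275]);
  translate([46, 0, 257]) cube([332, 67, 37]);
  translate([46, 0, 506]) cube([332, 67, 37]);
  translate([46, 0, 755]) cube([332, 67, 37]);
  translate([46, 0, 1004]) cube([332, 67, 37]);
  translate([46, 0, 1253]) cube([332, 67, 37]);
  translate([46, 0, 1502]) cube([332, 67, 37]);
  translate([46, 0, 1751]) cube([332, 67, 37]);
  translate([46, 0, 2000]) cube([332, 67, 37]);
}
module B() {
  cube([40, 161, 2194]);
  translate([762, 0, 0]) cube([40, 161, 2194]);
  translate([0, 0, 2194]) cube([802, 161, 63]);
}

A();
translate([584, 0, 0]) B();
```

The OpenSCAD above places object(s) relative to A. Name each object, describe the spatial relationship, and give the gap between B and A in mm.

The door frame's nearest face is 160 mm from the ladder's +x face.

A is a ladder. B is a door frame. The door frame is on the floor beside the ladder on its +x side. The gap between the door frame and the ladder is 160 mm.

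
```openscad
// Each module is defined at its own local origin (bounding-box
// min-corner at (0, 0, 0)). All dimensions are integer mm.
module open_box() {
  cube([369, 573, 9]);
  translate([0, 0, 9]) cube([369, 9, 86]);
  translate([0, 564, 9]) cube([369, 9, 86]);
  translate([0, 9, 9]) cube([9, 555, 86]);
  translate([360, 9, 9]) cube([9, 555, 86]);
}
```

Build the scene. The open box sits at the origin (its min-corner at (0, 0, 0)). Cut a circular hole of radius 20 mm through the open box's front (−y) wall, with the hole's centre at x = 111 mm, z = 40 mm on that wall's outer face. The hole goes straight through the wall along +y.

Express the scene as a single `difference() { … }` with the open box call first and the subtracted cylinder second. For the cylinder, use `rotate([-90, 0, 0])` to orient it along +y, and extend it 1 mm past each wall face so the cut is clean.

difference() {
  open_box();
  translate([111, -1, 40]) rotate([-90, 0, 0]) cylinder(h = 11, r = 20);
}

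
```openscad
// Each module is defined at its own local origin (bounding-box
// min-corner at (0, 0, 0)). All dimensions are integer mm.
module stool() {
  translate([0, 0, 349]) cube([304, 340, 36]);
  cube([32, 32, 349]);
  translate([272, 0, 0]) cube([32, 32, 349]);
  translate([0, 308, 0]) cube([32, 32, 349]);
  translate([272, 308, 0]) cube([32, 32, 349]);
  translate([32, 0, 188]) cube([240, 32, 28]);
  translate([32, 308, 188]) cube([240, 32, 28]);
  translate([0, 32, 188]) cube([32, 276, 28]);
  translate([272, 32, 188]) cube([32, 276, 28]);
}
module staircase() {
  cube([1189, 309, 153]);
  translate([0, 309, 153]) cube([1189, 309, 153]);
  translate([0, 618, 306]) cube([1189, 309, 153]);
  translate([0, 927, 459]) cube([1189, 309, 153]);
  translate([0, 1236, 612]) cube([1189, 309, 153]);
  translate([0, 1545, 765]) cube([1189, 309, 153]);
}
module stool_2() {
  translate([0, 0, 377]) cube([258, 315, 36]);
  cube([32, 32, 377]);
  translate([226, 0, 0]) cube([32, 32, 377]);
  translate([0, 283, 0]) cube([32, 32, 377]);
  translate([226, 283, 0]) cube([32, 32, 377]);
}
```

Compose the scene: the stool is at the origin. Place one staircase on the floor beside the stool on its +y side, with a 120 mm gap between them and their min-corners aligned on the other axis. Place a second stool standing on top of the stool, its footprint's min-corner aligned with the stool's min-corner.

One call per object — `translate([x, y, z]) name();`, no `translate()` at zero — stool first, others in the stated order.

stool();
translate([0, 460, 0]) staircase();
translate([0, 0, 385]) stool_2();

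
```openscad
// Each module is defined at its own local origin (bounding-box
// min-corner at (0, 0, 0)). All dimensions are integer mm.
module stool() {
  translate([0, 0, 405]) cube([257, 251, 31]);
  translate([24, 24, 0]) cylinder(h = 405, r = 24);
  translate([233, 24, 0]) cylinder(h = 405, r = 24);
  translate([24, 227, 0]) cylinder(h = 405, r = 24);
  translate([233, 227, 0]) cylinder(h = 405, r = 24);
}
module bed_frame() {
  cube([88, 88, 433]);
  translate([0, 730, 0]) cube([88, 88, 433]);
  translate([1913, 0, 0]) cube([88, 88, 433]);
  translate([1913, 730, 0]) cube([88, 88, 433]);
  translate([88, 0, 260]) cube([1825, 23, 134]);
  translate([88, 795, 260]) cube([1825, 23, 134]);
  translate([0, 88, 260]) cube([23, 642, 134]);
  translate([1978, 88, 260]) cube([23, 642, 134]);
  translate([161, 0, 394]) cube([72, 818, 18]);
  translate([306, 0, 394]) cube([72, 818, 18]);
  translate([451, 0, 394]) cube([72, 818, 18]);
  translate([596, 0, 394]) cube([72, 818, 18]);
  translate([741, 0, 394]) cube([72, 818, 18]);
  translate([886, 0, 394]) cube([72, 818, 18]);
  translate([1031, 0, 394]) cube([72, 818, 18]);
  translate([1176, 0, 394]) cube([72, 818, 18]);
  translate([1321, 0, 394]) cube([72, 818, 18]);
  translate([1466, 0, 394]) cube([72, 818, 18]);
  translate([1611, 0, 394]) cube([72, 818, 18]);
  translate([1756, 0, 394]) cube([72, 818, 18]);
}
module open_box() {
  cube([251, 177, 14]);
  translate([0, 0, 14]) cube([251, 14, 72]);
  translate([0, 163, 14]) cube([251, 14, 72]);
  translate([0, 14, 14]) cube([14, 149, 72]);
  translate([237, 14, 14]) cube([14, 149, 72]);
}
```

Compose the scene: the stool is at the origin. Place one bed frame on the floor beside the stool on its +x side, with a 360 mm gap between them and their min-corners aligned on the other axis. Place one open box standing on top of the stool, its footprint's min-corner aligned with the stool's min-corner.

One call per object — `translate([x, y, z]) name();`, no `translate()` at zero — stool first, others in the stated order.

stool();
translate([617, 0, 0]) bed_frame();
translate([0, 0, 436]) open_box();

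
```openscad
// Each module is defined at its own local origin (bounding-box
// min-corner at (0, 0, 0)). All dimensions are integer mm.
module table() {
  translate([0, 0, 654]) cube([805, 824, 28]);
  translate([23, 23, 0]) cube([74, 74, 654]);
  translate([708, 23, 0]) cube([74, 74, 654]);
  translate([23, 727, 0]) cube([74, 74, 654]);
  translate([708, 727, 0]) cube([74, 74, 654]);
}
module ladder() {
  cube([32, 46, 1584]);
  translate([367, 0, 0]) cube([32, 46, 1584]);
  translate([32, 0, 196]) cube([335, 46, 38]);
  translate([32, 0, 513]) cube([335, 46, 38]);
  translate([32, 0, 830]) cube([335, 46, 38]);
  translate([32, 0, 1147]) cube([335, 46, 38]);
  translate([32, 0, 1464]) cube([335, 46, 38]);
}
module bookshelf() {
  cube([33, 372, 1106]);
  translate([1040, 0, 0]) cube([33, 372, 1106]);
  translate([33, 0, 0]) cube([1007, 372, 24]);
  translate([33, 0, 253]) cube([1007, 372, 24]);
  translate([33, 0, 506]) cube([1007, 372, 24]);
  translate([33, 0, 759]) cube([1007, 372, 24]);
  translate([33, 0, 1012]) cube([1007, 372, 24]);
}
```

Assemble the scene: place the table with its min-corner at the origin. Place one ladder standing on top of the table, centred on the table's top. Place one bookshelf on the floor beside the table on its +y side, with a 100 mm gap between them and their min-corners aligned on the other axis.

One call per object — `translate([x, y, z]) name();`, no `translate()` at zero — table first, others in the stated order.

table();
translate([203, 389, 682]) ladder();
translate([0, 924, 0]) bookshelf();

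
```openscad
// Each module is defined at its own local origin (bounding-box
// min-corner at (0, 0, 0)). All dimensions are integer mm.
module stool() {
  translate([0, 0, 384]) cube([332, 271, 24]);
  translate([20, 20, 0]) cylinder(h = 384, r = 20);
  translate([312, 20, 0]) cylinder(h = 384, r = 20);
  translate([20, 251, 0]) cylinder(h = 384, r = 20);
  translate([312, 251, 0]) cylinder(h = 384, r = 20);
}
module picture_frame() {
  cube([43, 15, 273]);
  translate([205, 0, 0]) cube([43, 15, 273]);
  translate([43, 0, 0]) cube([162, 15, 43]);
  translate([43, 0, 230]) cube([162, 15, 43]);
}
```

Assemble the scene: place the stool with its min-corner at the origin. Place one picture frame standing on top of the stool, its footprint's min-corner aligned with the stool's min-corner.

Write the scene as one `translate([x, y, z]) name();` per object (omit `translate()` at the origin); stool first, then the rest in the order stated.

stool();
translate([0, 0, 408]) picture_frame();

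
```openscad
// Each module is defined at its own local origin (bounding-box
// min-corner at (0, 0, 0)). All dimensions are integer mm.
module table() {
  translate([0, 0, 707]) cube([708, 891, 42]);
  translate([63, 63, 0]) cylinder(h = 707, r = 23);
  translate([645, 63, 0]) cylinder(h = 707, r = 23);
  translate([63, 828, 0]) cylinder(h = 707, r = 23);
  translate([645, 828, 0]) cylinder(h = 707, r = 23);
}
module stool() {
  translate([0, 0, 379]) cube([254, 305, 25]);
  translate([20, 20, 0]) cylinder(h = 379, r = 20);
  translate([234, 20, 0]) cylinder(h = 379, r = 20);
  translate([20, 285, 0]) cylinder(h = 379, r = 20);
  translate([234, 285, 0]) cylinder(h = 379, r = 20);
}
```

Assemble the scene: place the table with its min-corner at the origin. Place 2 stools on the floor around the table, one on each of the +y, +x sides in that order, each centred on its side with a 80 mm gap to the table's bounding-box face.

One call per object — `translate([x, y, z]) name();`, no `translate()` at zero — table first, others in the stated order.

table();
translate([227, 971, 0]) stool();
translate([788, 293, 0]) stool();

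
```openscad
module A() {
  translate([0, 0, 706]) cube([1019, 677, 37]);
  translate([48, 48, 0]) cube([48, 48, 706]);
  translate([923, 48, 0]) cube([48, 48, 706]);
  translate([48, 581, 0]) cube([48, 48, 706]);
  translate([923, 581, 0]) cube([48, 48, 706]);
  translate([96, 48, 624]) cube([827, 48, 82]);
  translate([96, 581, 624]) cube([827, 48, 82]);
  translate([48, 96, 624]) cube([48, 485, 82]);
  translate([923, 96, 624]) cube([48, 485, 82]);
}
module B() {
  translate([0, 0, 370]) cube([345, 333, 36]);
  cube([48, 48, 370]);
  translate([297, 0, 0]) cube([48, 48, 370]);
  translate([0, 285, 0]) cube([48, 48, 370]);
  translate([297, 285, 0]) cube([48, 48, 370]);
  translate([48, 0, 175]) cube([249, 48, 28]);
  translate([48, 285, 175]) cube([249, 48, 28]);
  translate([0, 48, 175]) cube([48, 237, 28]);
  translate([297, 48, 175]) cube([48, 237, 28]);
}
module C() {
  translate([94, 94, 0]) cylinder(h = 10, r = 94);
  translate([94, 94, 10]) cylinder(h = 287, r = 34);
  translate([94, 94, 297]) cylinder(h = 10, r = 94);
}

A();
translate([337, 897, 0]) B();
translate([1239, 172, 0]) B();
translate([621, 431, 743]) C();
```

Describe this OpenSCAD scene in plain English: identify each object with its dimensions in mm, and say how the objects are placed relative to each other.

A is a table with a 1019×677 mm rectangular top, 37 mm thick, top surface at z = 743 mm, supported by four 48×48 mm square legs, each inset 48 mm from the nearest pair of top edges, running from the floor. Four apron rails, 48 mm thick and 82 mm tall, run between adjacent legs with their top edges flush with the underside of the top and their outer faces flush with the legs' outer faces.

B is a simple wooden stool: a rectangular seat 345 mm (x) by 333 mm (y), 36 mm thick, top face at z = 406 mm, on four square legs, each 48×48 mm in cross-section. The legs rest on z = 0, each flush with a corner of the seat. Four stretchers, 48 mm wide and 28 mm tall, connect adjacent legs with their undersides at z = 175 mm, each running between the inner faces of the legs it joins and aligned with the legs' outer faces on the other axis.

C is a spool: two coaxial disc flanges of radius 94 mm and thickness 10 mm, joined by a core cylinder of radius 34 mm and height 287 mm. The lower flange rests on z = 0 and the three cylinders share a vertical axis.

Two stools sit around the table at the +y, +x sides. The spool is on top of the table.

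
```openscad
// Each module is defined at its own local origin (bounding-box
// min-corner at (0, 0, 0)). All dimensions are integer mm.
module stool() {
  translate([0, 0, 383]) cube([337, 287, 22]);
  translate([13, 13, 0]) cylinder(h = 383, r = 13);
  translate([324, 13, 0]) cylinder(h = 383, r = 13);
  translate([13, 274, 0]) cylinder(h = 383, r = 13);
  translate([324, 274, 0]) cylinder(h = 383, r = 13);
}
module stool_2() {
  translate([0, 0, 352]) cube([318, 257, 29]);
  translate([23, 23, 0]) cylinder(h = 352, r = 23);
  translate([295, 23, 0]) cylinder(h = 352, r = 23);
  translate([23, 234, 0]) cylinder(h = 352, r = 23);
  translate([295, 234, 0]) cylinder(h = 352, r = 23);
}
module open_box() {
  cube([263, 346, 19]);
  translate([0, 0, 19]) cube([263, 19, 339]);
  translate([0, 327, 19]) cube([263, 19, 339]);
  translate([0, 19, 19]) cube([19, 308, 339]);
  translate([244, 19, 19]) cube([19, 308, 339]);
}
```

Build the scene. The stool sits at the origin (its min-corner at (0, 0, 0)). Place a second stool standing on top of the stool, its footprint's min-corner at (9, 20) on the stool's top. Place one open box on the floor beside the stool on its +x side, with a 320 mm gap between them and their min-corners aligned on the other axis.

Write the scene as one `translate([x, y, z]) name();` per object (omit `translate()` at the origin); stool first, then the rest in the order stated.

stool();
translate([9, 20, 405]) stool_2();
translate([657, 0, 0]) open_box();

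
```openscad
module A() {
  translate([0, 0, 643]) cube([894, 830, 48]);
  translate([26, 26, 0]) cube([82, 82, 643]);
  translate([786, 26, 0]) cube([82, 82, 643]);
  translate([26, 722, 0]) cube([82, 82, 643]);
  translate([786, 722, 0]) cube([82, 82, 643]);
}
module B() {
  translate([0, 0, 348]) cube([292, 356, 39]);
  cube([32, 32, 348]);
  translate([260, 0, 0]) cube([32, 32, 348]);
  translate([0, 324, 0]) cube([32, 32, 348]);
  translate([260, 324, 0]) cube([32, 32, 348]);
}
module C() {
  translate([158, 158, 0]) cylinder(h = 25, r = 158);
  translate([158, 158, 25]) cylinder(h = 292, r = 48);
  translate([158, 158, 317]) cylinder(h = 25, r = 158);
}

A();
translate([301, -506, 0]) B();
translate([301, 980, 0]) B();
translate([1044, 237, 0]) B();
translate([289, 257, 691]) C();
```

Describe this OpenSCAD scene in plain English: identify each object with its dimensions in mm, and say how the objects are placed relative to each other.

A is a table with a 894×830 mm rectangular top, 48 mm thick, top surface at z = 691 mm, supported by four 82×82 mm square legs, each inset 26 mm from the nearest pair of top edges, running from the floor.

B is a four-legged stool. The seat is 292×356 mm, 39 mm thick, top at z = 387 mm. It stands on four square legs, each 32×32 mm in cross-section, from z = 0 to the seat underside, each flush with a corner of the seat.

C is a spool: two coaxial disc flanges of radius 158 mm and thickness 25 mm, joined by a core cylinder of radius 48 mm and height 292 mm. The lower flange rests on z = 0 and the three cylinders share a vertical axis.

Three stools sit around the table at the −y, +y, +x sides. The spool is on top of the table, centred.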